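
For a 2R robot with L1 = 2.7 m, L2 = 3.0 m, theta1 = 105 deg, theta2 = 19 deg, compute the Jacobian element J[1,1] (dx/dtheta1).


J[1,1] = -L1*sin(t1) - L2*sin(t1+t2)
= -2.7*sin(105) - 3.0*sin(124)
= -5.0951


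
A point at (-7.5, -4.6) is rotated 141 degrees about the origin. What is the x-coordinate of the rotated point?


x' = x*cos(theta) - y*sin(theta)
cos(141 deg) = -0.7771, sin(141 deg) = 0.6293
x' = -7.5 * -0.7771 - -4.6 * 0.6293
= 5.8286 - -2.8949
= 8.7235


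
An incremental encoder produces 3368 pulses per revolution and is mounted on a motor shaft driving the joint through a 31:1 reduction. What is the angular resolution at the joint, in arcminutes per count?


counts per rev = 3368
effective counts at joint = 3368 * 31 = 104408
resolution = 360*60 / 104408
= 0.2069 arcmin/count


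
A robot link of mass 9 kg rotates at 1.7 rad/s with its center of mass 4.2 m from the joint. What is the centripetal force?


F = m * omega^2 * r
= 9 * 1.7^2 * 4.2
= 9 * 2.89 * 4.2
= 109.242 N


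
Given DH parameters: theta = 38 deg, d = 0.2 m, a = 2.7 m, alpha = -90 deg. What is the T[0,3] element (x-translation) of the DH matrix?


T[0,3] = a * cos(theta)
= 2.7 * cos(38 deg)
= 2.7 * 0.788
= 2.1276


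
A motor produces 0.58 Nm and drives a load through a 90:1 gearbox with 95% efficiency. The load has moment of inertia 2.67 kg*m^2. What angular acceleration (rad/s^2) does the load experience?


tau_out = tau_motor * N * eta
= 0.58 * 90 * 0.95 = 49.59 Nm
alpha = tau_out / I = 49.59 / 2.67
= 18.573 rad/s^2


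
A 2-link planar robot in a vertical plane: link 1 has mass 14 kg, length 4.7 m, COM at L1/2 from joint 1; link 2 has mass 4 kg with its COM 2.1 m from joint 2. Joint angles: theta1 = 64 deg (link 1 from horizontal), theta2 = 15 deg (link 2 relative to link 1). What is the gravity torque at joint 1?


Horizontal distance from joint 1 to link-1 COM:
  x_c1 = (L1/2)*cos(t1) = 2.35 * 0.4384 = 1.0302 m
Horizontal distance from joint 1 to link-2 COM:
  x_c2 = L1*cos(t1) + Lc2*cos(t1+t2)
       = 4.7*0.4384 + 2.1*0.1908 = 2.461 m
tau1 = m1*g*x_c1 + m2*g*x_c2
     = 14*9.81*1.0302 + 4*9.81*2.461
     = 141.4838 + 96.5713
     = 238.0552 Nm


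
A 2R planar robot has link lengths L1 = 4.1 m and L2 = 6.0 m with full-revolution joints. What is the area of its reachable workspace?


r_max = L1 + L2 = 10.1 m
r_min = |L1 - L2| = 1.9 m
Area = pi*(r_max^2 - r_min^2)
= pi*(102.01 - 3.61)
= pi * 98.4
= 309.1327 m^2


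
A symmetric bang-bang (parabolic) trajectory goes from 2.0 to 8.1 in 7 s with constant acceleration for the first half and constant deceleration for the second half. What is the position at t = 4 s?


Symmetric rest-to-rest: each phase covers (pf-p0)/2 in time T/2. 0.5*a*(T/2)^2 = (pf-p0)/2 => a = 4*(pf-p0)/T^2
a = 4*(8.1-2.0)/7^2 = 0.498
t = 4 is in the deceleration phase (t > T/2).
p = pf - 0.5*a*(T-t)^2 = 8.1 - 0.5*0.498*3^2
= 5.8592


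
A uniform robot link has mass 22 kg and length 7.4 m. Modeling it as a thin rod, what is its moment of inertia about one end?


I = (1/3) * m * L^2
= (1/3) * 22 * 7.4^2
= 0.333333 * 22 * 54.76
= 401.5733 kg*m^2


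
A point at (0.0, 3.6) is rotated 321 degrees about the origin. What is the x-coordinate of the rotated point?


x' = x*cos(theta) - y*sin(theta)
cos(321 deg) = 0.7771, sin(321 deg) = -0.6293
x' = 0.0 * 0.7771 - 3.6 * -0.6293
= 0.0 - -2.2656
= 2.2656


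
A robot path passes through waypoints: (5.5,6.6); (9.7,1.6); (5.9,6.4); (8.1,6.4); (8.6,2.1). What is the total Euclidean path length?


Segment lengths:
  seg1 = sqrt((4.2)^2 + (-5.0)^2) = 6.5299
  seg2 = sqrt((-3.8)^2 + (4.8)^2) = 6.1221
  seg3 = sqrt((2.2)^2 + (0.0)^2) = 2.2
  seg4 = sqrt((0.5)^2 + (-4.3)^2) = 4.329
Total = 19.181


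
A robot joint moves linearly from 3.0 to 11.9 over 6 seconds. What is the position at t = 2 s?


s = t/T = 2/6 = 0.3333
p(t) = p0 + (pf-p0)*s
= 3.0 + (11.9 - 3.0) * 0.3333
= 5.9667


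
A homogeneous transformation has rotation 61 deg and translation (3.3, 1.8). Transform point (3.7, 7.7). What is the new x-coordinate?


x' = cos(theta)*px - sin(theta)*py + tx
= 0.4848*3.7 - 0.8746*7.7 + 3.3
= -1.6408


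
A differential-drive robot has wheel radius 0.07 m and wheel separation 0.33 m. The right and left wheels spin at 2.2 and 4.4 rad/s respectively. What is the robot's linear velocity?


vR = r*wR = 0.07*2.2 = 0.154 m/s
vL = r*wL = 0.07*4.4 = 0.308 m/s
v = (vR+vL)/2 = 0.231 m/s
omega = (vR-vL)/L = -0.4667 rad/s
linear velocity = 0.231 m/s


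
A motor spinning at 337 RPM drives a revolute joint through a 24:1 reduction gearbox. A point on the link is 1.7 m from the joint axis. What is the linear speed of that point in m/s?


omega_motor = 337 * 2*pi/60 = 35.2906 rad/s
omega_joint = omega_motor / 24 = 1.4704 rad/s
v = omega_joint * r = 1.4704 * 1.7
= 2.4997 m/s


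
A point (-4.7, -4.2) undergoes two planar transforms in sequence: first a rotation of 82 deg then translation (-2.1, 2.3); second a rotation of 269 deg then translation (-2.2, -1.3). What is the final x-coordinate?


After transform 1:
x1 = cos(82)*-4.7 - sin(82)*-4.2 + -2.1 = 1.405
y1 = sin(82)*-4.7 + cos(82)*-4.2 + 2.3 = -2.9388
After transform 2:
x2 = cos(269)*1.405 - sin(269)*-2.9388 + -2.2
= -5.1629


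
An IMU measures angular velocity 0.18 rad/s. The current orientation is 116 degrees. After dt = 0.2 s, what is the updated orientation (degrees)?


delta_theta = w * dt = 0.18 * 0.2 = 0.036 rad
= 2.0626 deg
theta_new = 116 + 2.0626 = 118.0626 deg


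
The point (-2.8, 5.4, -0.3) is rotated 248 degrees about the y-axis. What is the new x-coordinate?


Rotation about y-axis: x' = x*cos(theta) + z*sin(theta)
= -2.8 * -0.3746 + -0.3 * -0.9272
= 1.3271


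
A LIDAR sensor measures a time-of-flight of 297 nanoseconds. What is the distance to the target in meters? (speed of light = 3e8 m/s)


tof = 297 ns = 2.97e-07 s
dist = c * tof / 2
= 3e8 * 2.97e-07 / 2
= 44.55 m


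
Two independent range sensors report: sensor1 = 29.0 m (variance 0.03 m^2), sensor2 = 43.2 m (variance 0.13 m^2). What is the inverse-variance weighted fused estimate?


w1 = (1/var1) / (1/var1 + 1/var2)
   = 33.3333 / (33.3333 + 7.6923) = 0.8125
w2 = 1 - w1 = 0.1875
fused = w1*s1 + w2*s2 = 23.5625 + 8.1
= 31.6625 m


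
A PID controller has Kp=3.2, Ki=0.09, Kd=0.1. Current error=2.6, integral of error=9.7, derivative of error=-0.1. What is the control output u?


u = Kp*e + Ki*int(e) + Kd*de/dt
= 3.2*2.6 + 0.09*9.7 + 0.1*(-0.1)
= 8.32 + 0.873 + -0.01
= 9.183


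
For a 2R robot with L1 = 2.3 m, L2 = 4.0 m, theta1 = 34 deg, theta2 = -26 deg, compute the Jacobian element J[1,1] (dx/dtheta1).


J[1,1] = -L1*sin(t1) - L2*sin(t1+t2)
= -2.3*sin(34) - 4.0*sin(8)
= -1.8428


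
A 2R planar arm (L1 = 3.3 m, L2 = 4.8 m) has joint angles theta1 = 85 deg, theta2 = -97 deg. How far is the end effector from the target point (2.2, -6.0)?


End effector via forward kinematics:
x = L1*cos(t1) + L2*cos(t1+t2) = 4.9827
y = L1*sin(t1) + L2*sin(t1+t2) = 2.2895
Distance to target:
d = sqrt((2.2 - 4.9827)^2 + (-6.0 - 2.2895)^2)
= sqrt(7.7435 + 68.7153)
= 8.7441 m


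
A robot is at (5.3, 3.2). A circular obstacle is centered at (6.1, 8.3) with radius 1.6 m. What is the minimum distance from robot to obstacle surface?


center_dist = sqrt((5.3-6.1)^2 + (3.2-8.3)^2)
= sqrt(0.64 + 26.01)
= 5.1624
min_dist = center_dist - radius = 5.1624 - 1.6 = 3.5624 m


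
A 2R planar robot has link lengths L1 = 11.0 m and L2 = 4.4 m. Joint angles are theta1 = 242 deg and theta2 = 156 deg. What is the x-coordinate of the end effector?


Convert angles to radians: theta1 = 4.2237, theta2 = 2.7227
x = L1*cos(theta1) + L2*cos(theta1+theta2)
x = -5.1642 + 3.4672
x = -1.6969


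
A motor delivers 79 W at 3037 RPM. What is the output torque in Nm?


omega = 3037 * 2*pi/60 = 318.0339 rad/s
tau = P / omega = 79 / 318.0339
= 0.2484 Nm


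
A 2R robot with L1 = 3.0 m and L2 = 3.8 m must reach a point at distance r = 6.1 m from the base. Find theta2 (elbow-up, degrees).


cos(theta2) = (r^2 - L1^2 - L2^2) / (2*L1*L2)
cos(theta2) = (37.21 - 9.0 - 14.44) / 22.8
cos(theta2) = 0.603947
theta2 = 52.8469 degrees


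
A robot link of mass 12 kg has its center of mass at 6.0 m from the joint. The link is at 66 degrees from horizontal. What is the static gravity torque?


tau = m*g*L*cos(angle)
= 12 * 9.81 * 6.0 * cos(66 deg)
= 12 * 9.81 * 6.0 * 0.4067
= 287.2862 Nm


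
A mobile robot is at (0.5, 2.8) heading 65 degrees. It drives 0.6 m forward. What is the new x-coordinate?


x_new = x0 + d*cos(theta)
= 0.5 + 0.6*cos(65)
= 0.5 + 0.2536
= 0.7536


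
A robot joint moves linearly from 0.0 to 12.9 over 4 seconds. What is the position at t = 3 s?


s = t/T = 3/4 = 0.75
p(t) = p0 + (pf-p0)*s
= 0.0 + (12.9 - 0.0) * 0.75
= 9.675


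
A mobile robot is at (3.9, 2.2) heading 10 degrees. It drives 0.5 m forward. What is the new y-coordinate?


y_new = y0 + d*sin(theta)
= 2.2 + 0.5*sin(10)
= 2.2 + 0.0868
= 2.2868


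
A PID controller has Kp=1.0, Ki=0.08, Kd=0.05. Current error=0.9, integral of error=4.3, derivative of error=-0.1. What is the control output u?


u = Kp*e + Ki*int(e) + Kd*de/dt
= 1.0*0.9 + 0.08*4.3 + 0.05*(-0.1)
= 0.9 + 0.344 + -0.005
= 1.239


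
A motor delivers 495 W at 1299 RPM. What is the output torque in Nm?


omega = 1299 * 2*pi/60 = 136.031 rad/s
tau = P / omega = 495 / 136.031
= 3.6389 Nm


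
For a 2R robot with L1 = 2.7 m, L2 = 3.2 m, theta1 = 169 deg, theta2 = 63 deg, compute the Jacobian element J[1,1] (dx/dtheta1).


J[1,1] = -L1*sin(t1) - L2*sin(t1+t2)
= -2.7*sin(169) - 3.2*sin(232)
= 2.0065


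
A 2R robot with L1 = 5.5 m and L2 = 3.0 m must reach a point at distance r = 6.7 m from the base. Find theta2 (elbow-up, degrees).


cos(theta2) = (r^2 - L1^2 - L2^2) / (2*L1*L2)
cos(theta2) = (44.89 - 30.25 - 9.0) / 33.0
cos(theta2) = 0.170909
theta2 = 80.1593 degrees


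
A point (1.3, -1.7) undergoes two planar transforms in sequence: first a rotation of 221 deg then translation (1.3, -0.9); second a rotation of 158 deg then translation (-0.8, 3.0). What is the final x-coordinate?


After transform 1:
x1 = cos(221)*1.3 - sin(221)*-1.7 + 1.3 = -0.7964
y1 = sin(221)*1.3 + cos(221)*-1.7 + -0.9 = -0.4699
After transform 2:
x2 = cos(158)*-0.7964 - sin(158)*-0.4699 + -0.8
= 0.1144


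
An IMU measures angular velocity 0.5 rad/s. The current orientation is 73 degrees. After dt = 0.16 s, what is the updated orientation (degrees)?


delta_theta = w * dt = 0.5 * 0.16 = 0.08 rad
= 4.5837 deg
theta_new = 73 + 4.5837 = 77.5837 deg


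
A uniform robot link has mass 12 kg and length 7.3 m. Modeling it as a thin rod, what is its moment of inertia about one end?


I = (1/3) * m * L^2
= (1/3) * 12 * 7.3^2
= 0.333333 * 12 * 53.29
= 213.16 kg*m^2


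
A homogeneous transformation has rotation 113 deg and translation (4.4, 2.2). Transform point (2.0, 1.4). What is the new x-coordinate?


x' = cos(theta)*px - sin(theta)*py + tx
= -0.3907*2.0 - 0.9205*1.4 + 4.4
= 2.3298


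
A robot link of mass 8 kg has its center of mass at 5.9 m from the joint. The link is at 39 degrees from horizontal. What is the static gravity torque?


tau = m*g*L*cos(angle)
= 8 * 9.81 * 5.9 * cos(39 deg)
= 8 * 9.81 * 5.9 * 0.7771
= 359.8434 Nm


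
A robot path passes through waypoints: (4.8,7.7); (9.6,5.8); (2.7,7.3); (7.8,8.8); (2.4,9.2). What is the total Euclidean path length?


Segment lengths:
  seg1 = sqrt((4.8)^2 + (-1.9)^2) = 5.1624
  seg2 = sqrt((-6.9)^2 + (1.5)^2) = 7.0612
  seg3 = sqrt((5.1)^2 + (1.5)^2) = 5.316
  seg4 = sqrt((-5.4)^2 + (0.4)^2) = 5.4148
Total = 22.9543


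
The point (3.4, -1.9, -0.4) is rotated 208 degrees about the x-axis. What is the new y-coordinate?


Rotation about x-axis: y' = y*cos(theta) - z*sin(theta)
= -1.9 * -0.8829 - -0.4 * -0.4695
= 1.4898


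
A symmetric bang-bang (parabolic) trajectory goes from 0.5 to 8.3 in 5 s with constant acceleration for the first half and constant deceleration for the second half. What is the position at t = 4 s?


Symmetric rest-to-rest: each phase covers (pf-p0)/2 in time T/2. 0.5*a*(T/2)^2 = (pf-p0)/2 => a = 4*(pf-p0)/T^2
a = 4*(8.3-0.5)/5^2 = 1.248
t = 4 is in the deceleration phase (t > T/2).
p = pf - 0.5*a*(T-t)^2 = 8.3 - 0.5*1.248*1^2
= 7.676


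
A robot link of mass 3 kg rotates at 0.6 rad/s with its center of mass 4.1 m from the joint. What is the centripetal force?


F = m * omega^2 * r
= 3 * 0.6^2 * 4.1
= 3 * 0.36 * 4.1
= 4.428 N


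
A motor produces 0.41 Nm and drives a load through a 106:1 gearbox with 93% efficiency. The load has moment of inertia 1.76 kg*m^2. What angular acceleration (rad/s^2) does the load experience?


tau_out = tau_motor * N * eta
= 0.41 * 106 * 0.93 = 40.4178 Nm
alpha = tau_out / I = 40.4178 / 1.76
= 22.9647 rad/s^2


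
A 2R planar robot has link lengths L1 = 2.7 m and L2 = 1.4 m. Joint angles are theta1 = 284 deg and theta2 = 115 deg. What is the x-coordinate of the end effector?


Convert angles to radians: theta1 = 4.9567, theta2 = 2.0071
x = L1*cos(theta1) + L2*cos(theta1+theta2)
x = 0.6532 + 1.088
x = 1.7412


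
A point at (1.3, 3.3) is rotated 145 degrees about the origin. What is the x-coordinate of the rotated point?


x' = x*cos(theta) - y*sin(theta)
cos(145 deg) = -0.8192, sin(145 deg) = 0.5736
x' = 1.3 * -0.8192 - 3.3 * 0.5736
= -1.0649 - 1.8928
= -2.9577


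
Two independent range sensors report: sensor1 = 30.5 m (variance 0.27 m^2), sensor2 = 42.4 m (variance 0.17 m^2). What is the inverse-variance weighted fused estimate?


w1 = (1/var1) / (1/var1 + 1/var2)
   = 3.7037 / (3.7037 + 5.8824) = 0.3864
w2 = 1 - w1 = 0.6136
fused = w1*s1 + w2*s2 = 11.7841 + 26.0182
= 37.8023 m


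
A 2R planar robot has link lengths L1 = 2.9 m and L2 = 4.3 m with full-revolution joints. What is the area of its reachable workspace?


r_max = L1 + L2 = 7.2 m
r_min = |L1 - L2| = 1.4 m
Area = pi*(r_max^2 - r_min^2)
= pi*(51.84 - 1.96)
= pi * 49.88
= 156.7026 m^2


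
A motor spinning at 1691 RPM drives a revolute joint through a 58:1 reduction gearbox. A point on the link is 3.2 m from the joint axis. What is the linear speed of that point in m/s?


omega_motor = 1691 * 2*pi/60 = 177.0811 rad/s
omega_joint = omega_motor / 58 = 3.0531 rad/s
v = omega_joint * r = 3.0531 * 3.2
= 9.77 m/s


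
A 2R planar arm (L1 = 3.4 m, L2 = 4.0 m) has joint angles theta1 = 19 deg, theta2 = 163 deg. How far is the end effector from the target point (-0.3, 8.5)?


End effector via forward kinematics:
x = L1*cos(t1) + L2*cos(t1+t2) = -0.7828
y = L1*sin(t1) + L2*sin(t1+t2) = 0.9673
Distance to target:
d = sqrt((-0.3 - -0.7828)^2 + (8.5 - 0.9673)^2)
= sqrt(0.2331 + 56.7411)
= 7.5481 m


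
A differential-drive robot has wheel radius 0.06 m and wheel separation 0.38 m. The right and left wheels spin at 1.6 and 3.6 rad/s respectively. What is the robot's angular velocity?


vR = r*wR = 0.06*1.6 = 0.096 m/s
vL = r*wL = 0.06*3.6 = 0.216 m/s
v = (vR+vL)/2 = 0.156 m/s
omega = (vR-vL)/L = -0.3158 rad/s
angular velocity = -0.3158 rad/s


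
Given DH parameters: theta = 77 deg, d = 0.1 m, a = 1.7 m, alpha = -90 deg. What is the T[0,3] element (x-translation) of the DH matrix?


T[0,3] = a * cos(theta)
= 1.7 * cos(77 deg)
= 1.7 * 0.225
= 0.3824


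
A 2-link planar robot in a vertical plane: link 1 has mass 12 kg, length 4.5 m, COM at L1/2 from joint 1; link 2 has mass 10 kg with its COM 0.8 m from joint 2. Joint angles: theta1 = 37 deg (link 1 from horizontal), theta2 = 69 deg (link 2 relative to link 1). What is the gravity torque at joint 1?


Horizontal distance from joint 1 to link-1 COM:
  x_c1 = (L1/2)*cos(t1) = 2.25 * 0.7986 = 1.7969 m
Horizontal distance from joint 1 to link-2 COM:
  x_c2 = L1*cos(t1) + Lc2*cos(t1+t2)
       = 4.5*0.7986 + 0.8*-0.2756 = 3.3733 m
tau1 = m1*g*x_c1 + m2*g*x_c2
     = 12*9.81*1.7969 + 10*9.81*3.3733
     = 211.5346 + 330.9256
     = 542.4602 Nm


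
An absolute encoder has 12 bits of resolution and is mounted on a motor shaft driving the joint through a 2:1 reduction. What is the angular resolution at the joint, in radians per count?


counts = 2^12 = 4096
effective counts at joint = 4096 * 2 = 8192
resolution = 2*pi / 8192
= 7.6699e-04 rad/count


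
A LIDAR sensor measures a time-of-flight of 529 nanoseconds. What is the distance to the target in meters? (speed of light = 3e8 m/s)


tof = 529 ns = 5.29e-07 s
dist = c * tof / 2
= 3e8 * 5.29e-07 / 2
= 79.35 m


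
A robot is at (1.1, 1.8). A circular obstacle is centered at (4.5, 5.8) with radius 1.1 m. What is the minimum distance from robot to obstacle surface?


center_dist = sqrt((1.1-4.5)^2 + (1.8-5.8)^2)
= sqrt(11.56 + 16.0)
= 5.2498
min_dist = center_dist - radius = 5.2498 - 1.1 = 4.1498 m


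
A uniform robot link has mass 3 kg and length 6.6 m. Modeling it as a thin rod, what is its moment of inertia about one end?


I = (1/3) * m * L^2
= (1/3) * 3 * 6.6^2
= 0.333333 * 3 * 43.56
= 43.56 kg*m^2


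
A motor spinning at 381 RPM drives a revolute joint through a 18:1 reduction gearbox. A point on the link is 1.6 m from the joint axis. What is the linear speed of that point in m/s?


omega_motor = 381 * 2*pi/60 = 39.8982 rad/s
omega_joint = omega_motor / 18 = 2.2166 rad/s
v = omega_joint * r = 2.2166 * 1.6
= 3.5465 m/s


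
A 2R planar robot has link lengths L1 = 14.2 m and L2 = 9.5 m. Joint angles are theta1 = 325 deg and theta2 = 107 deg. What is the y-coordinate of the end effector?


Convert angles to radians: theta1 = 5.6723, theta2 = 1.8675
y = L1*sin(theta1) + L2*sin(theta1+theta2)
y = -8.1448 + 9.035
y = 0.8903


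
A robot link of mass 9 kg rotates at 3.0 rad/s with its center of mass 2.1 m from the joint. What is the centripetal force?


F = m * omega^2 * r
= 9 * 3.0^2 * 2.1
= 9 * 9.0 * 2.1
= 170.1 N


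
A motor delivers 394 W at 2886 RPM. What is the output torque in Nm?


omega = 2886 * 2*pi/60 = 302.2212 rad/s
tau = P / omega = 394 / 302.2212
= 1.3037 Nm


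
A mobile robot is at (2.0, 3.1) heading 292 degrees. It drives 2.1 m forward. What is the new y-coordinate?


y_new = y0 + d*sin(theta)
= 3.1 + 2.1*sin(292)
= 3.1 + -1.9471
= 1.1529


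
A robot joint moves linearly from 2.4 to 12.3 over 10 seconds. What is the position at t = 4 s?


s = t/T = 4/10 = 0.4
p(t) = p0 + (pf-p0)*s
= 2.4 + (12.3 - 2.4) * 0.4
= 6.36


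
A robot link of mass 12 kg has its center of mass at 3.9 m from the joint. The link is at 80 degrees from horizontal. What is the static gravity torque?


tau = m*g*L*cos(angle)
= 12 * 9.81 * 3.9 * cos(80 deg)
= 12 * 9.81 * 3.9 * 0.1736
= 79.7233 Nm


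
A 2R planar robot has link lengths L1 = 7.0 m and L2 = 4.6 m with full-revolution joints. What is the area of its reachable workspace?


r_max = L1 + L2 = 11.6 m
r_min = |L1 - L2| = 2.4 m
Area = pi*(r_max^2 - r_min^2)
= pi*(134.56 - 5.76)
= pi * 128.8
= 404.6371 m^2


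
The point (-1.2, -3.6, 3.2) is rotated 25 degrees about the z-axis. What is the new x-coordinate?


Rotation about z-axis: x' = x*cos(theta) - y*sin(theta)
= -1.2 * 0.9063 - -3.6 * 0.4226
= 0.4339


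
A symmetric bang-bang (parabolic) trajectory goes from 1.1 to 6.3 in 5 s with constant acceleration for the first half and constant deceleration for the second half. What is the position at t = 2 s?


Symmetric rest-to-rest: each phase covers (pf-p0)/2 in time T/2. 0.5*a*(T/2)^2 = (pf-p0)/2 => a = 4*(pf-p0)/T^2
a = 4*(6.3-1.1)/5^2 = 0.832
t = 2 is in the acceleration phase (t <= T/2).
p = p0 + 0.5*a*t^2 = 1.1 + 0.5*0.832*2^2
= 2.764


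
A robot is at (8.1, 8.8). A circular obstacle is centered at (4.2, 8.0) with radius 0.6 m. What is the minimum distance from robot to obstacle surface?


center_dist = sqrt((8.1-4.2)^2 + (8.8-8.0)^2)
= sqrt(15.21 + 0.64)
= 3.9812
min_dist = center_dist - radius = 3.9812 - 0.6 = 3.3812 m


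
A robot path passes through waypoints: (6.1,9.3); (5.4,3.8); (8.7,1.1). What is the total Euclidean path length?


Segment lengths:
  seg1 = sqrt((-0.7)^2 + (-5.5)^2) = 5.5444
  seg2 = sqrt((3.3)^2 + (-2.7)^2) = 4.2638
Total = 9.8082


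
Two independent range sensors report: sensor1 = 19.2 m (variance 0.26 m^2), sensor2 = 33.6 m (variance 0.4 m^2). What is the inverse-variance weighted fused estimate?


w1 = (1/var1) / (1/var1 + 1/var2)
   = 3.8462 / (3.8462 + 2.5) = 0.6061
w2 = 1 - w1 = 0.3939
fused = w1*s1 + w2*s2 = 11.6364 + 13.2364
= 24.8727 m


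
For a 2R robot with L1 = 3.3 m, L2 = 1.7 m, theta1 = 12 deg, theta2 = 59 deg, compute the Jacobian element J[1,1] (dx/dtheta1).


J[1,1] = -L1*sin(t1) - L2*sin(t1+t2)
= -3.3*sin(12) - 1.7*sin(71)
= -2.2935


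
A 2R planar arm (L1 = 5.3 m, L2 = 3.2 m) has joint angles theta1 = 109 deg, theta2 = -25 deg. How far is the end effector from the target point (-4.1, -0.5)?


End effector via forward kinematics:
x = L1*cos(t1) + L2*cos(t1+t2) = -1.391
y = L1*sin(t1) + L2*sin(t1+t2) = 8.1937
Distance to target:
d = sqrt((-4.1 - -1.391)^2 + (-0.5 - 8.1937)^2)
= sqrt(7.3386 + 75.5807)
= 9.106 m


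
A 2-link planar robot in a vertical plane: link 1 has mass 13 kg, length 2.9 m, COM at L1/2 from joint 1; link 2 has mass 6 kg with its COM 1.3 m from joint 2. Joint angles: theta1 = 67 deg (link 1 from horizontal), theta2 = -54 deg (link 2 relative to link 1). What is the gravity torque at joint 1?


Horizontal distance from joint 1 to link-1 COM:
  x_c1 = (L1/2)*cos(t1) = 1.45 * 0.3907 = 0.5666 m
Horizontal distance from joint 1 to link-2 COM:
  x_c2 = L1*cos(t1) + Lc2*cos(t1+t2)
       = 2.9*0.3907 + 1.3*0.9744 = 2.3998 m
tau1 = m1*g*x_c1 + m2*g*x_c2
     = 13*9.81*0.5666 + 6*9.81*2.3998
     = 72.2534 + 141.2523
     = 213.5057 Nm


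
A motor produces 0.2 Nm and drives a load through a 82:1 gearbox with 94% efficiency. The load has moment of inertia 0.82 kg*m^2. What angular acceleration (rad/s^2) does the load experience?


tau_out = tau_motor * N * eta
= 0.2 * 82 * 0.94 = 15.416 Nm
alpha = tau_out / I = 15.416 / 0.82
= 18.8 rad/s^2


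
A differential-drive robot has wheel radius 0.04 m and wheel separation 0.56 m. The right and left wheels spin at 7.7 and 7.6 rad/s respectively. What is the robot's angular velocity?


vR = r*wR = 0.04*7.7 = 0.308 m/s
vL = r*wL = 0.04*7.6 = 0.304 m/s
v = (vR+vL)/2 = 0.306 m/s
omega = (vR-vL)/L = 0.0071 rad/s
angular velocity = 0.0071 rad/s


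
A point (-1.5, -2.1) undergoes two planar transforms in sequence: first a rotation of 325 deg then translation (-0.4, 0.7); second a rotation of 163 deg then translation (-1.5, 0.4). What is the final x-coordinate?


After transform 1:
x1 = cos(325)*-1.5 - sin(325)*-2.1 + -0.4 = -2.8332
y1 = sin(325)*-1.5 + cos(325)*-2.1 + 0.7 = -0.1599
After transform 2:
x2 = cos(163)*-2.8332 - sin(163)*-0.1599 + -1.5
= 1.2562


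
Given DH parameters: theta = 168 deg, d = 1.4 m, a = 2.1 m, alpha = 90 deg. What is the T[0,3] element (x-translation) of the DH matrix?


T[0,3] = a * cos(theta)
= 2.1 * cos(168 deg)
= 2.1 * -0.9781
= -2.0541


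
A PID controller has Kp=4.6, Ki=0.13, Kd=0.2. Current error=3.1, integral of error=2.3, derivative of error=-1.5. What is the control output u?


u = Kp*e + Ki*int(e) + Kd*de/dt
= 4.6*3.1 + 0.13*2.3 + 0.2*(-1.5)
= 14.26 + 0.299 + -0.3
= 14.259


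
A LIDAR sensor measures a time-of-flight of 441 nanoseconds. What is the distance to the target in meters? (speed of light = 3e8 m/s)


tof = 441 ns = 4.41e-07 s
dist = c * tof / 2
= 3e8 * 4.41e-07 / 2
= 66.15 m


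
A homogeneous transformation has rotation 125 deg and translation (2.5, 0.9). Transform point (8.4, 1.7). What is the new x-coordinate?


x' = cos(theta)*px - sin(theta)*py + tx
= -0.5736*8.4 - 0.8192*1.7 + 2.5
= -3.7106


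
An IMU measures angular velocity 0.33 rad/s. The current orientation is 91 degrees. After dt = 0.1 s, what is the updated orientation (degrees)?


delta_theta = w * dt = 0.33 * 0.1 = 0.033 rad
= 1.8908 deg
theta_new = 91 + 1.8908 = 92.8908 deg


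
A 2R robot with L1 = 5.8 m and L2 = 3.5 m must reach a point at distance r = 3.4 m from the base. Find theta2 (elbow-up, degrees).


cos(theta2) = (r^2 - L1^2 - L2^2) / (2*L1*L2)
cos(theta2) = (11.56 - 33.64 - 12.25) / 40.6
cos(theta2) = -0.845567
theta2 = 147.7327 degrees


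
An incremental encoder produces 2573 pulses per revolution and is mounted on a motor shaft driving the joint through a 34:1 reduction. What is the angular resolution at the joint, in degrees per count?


counts per rev = 2573
effective counts at joint = 2573 * 34 = 87482
resolution = 360 / 87482
= 0.0041 deg/count


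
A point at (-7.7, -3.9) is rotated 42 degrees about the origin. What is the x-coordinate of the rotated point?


x' = x*cos(theta) - y*sin(theta)
cos(42 deg) = 0.7431, sin(42 deg) = 0.6691
x' = -7.7 * 0.7431 - -3.9 * 0.6691
= -5.7222 - -2.6096
= -3.1126


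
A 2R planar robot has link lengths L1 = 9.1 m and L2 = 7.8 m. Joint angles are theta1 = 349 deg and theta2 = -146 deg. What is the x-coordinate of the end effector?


Convert angles to radians: theta1 = 6.0912, theta2 = -2.5482
x = L1*cos(theta1) + L2*cos(theta1+theta2)
x = 8.9328 + -7.1799
x = 1.7529


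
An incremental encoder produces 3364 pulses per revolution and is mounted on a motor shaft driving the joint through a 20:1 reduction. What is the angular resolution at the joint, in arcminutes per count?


counts per rev = 3364
effective counts at joint = 3364 * 20 = 67280
resolution = 360*60 / 67280
= 0.321 arcmin/count


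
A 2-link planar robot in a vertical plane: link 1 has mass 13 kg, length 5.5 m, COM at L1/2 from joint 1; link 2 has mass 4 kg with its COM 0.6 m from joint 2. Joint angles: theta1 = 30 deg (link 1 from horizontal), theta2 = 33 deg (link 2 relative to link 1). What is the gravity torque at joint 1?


Horizontal distance from joint 1 to link-1 COM:
  x_c1 = (L1/2)*cos(t1) = 2.75 * 0.866 = 2.3816 m
Horizontal distance from joint 1 to link-2 COM:
  x_c2 = L1*cos(t1) + Lc2*cos(t1+t2)
       = 5.5*0.866 + 0.6*0.454 = 5.0355 m
tau1 = m1*g*x_c1 + m2*g*x_c2
     = 13*9.81*2.3816 + 4*9.81*5.0355
     = 303.7216 + 197.5944
     = 501.316 Nm


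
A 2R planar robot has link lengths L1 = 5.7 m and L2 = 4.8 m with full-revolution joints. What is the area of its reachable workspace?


r_max = L1 + L2 = 10.5 m
r_min = |L1 - L2| = 0.9 m
Area = pi*(r_max^2 - r_min^2)
= pi*(110.25 - 0.81)
= pi * 109.44
= 343.8159 m^2


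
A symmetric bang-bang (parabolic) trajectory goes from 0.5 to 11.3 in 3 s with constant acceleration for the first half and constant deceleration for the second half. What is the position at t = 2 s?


Symmetric rest-to-rest: each phase covers (pf-p0)/2 in time T/2. 0.5*a*(T/2)^2 = (pf-p0)/2 => a = 4*(pf-p0)/T^2
a = 4*(11.3-0.5)/3^2 = 4.8
t = 2 is in the deceleration phase (t > T/2).
p = pf - 0.5*a*(T-t)^2 = 11.3 - 0.5*4.8*1^2
= 8.9


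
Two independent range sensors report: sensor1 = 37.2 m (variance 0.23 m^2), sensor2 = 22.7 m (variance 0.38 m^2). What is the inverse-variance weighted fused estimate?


w1 = (1/var1) / (1/var1 + 1/var2)
   = 4.3478 / (4.3478 + 2.6316) = 0.623
w2 = 1 - w1 = 0.377
fused = w1*s1 + w2*s2 = 23.1738 + 8.559
= 31.7328 m


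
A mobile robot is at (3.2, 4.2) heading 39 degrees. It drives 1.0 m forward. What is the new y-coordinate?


y_new = y0 + d*sin(theta)
= 4.2 + 1.0*sin(39)
= 4.2 + 0.6293
= 4.8293


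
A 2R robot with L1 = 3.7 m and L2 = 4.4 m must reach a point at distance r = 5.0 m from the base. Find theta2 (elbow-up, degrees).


cos(theta2) = (r^2 - L1^2 - L2^2) / (2*L1*L2)
cos(theta2) = (25.0 - 13.69 - 19.36) / 32.56
cos(theta2) = -0.247236
theta2 = 104.314 degrees


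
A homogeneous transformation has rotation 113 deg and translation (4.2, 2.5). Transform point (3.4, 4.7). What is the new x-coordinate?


x' = cos(theta)*px - sin(theta)*py + tx
= -0.3907*3.4 - 0.9205*4.7 + 4.2
= -1.4549


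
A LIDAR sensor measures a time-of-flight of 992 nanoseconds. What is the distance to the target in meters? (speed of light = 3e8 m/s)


tof = 992 ns = 9.92e-07 s
dist = c * tof / 2
= 3e8 * 9.92e-07 / 2
= 148.8 m


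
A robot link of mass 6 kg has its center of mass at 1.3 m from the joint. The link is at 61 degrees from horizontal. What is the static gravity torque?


tau = m*g*L*cos(angle)
= 6 * 9.81 * 1.3 * cos(61 deg)
= 6 * 9.81 * 1.3 * 0.4848
= 37.0967 Nm


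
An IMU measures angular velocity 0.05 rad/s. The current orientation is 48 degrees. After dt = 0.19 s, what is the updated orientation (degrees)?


delta_theta = w * dt = 0.05 * 0.19 = 0.0095 rad
= 0.5443 deg
theta_new = 48 + 0.5443 = 48.5443 deg


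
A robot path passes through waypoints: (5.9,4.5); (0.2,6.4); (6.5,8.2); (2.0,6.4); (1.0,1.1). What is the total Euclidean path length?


Segment lengths:
  seg1 = sqrt((-5.7)^2 + (1.9)^2) = 6.0083
  seg2 = sqrt((6.3)^2 + (1.8)^2) = 6.5521
  seg3 = sqrt((-4.5)^2 + (-1.8)^2) = 4.8466
  seg4 = sqrt((-1.0)^2 + (-5.3)^2) = 5.3935
Total = 22.8006


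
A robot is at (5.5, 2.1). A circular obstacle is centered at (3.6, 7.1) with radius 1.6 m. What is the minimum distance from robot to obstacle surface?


center_dist = sqrt((5.5-3.6)^2 + (2.1-7.1)^2)
= sqrt(3.61 + 25.0)
= 5.3488
min_dist = center_dist - radius = 5.3488 - 1.6 = 3.7488 m


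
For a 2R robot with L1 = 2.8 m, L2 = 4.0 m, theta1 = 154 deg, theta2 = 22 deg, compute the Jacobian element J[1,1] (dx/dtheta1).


J[1,1] = -L1*sin(t1) - L2*sin(t1+t2)
= -2.8*sin(154) - 4.0*sin(176)
= -1.5065


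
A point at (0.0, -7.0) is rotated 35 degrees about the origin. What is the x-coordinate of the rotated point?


x' = x*cos(theta) - y*sin(theta)
cos(35 deg) = 0.8192, sin(35 deg) = 0.5736
x' = 0.0 * 0.8192 - -7.0 * 0.5736
= 0.0 - -4.015
= 4.015


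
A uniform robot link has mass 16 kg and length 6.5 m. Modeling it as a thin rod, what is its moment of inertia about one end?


I = (1/3) * m * L^2
= (1/3) * 16 * 6.5^2
= 0.333333 * 16 * 42.25
= 225.3333 kg*m^2


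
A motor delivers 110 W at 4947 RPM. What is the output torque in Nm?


omega = 4947 * 2*pi/60 = 518.0486 rad/s
tau = P / omega = 110 / 518.0486
= 0.2123 Nm


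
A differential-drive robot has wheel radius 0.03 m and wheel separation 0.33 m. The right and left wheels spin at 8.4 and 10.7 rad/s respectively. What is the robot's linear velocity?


vR = r*wR = 0.03*8.4 = 0.252 m/s
vL = r*wL = 0.03*10.7 = 0.321 m/s
v = (vR+vL)/2 = 0.2865 m/s
omega = (vR-vL)/L = -0.2091 rad/s
linear velocity = 0.2865 m/s


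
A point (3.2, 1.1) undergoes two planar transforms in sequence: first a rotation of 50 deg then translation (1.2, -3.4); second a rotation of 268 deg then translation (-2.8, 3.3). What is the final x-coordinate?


After transform 1:
x1 = cos(50)*3.2 - sin(50)*1.1 + 1.2 = 2.4143
y1 = sin(50)*3.2 + cos(50)*1.1 + -3.4 = -0.2416
After transform 2:
x2 = cos(268)*2.4143 - sin(268)*-0.2416 + -2.8
= -3.1257


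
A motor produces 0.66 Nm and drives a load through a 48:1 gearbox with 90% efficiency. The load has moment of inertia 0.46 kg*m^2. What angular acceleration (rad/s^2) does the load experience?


tau_out = tau_motor * N * eta
= 0.66 * 48 * 0.9 = 28.512 Nm
alpha = tau_out / I = 28.512 / 0.46
= 61.9826 rad/s^2


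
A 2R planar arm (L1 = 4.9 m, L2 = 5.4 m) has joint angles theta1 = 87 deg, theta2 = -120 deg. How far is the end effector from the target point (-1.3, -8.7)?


End effector via forward kinematics:
x = L1*cos(t1) + L2*cos(t1+t2) = 4.7853
y = L1*sin(t1) + L2*sin(t1+t2) = 1.9522
Distance to target:
d = sqrt((-1.3 - 4.7853)^2 + (-8.7 - 1.9522)^2)
= sqrt(37.0305 + 113.4701)
= 12.2679 m


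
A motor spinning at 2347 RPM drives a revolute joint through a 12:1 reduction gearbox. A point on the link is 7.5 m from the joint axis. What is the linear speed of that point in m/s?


omega_motor = 2347 * 2*pi/60 = 245.7773 rad/s
omega_joint = omega_motor / 12 = 20.4814 rad/s
v = omega_joint * r = 20.4814 * 7.5
= 153.6108 m/s


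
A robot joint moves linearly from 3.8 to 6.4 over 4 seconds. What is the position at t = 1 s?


s = t/T = 1/4 = 0.25
p(t) = p0 + (pf-p0)*s
= 3.8 + (6.4 - 3.8) * 0.25
= 4.45


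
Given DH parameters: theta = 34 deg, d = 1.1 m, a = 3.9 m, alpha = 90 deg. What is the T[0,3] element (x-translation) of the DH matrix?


T[0,3] = a * cos(theta)
= 3.9 * cos(34 deg)
= 3.9 * 0.829
= 3.2332


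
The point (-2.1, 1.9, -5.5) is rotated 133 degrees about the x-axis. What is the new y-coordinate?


Rotation about x-axis: y' = y*cos(theta) - z*sin(theta)
= 1.9 * -0.682 - -5.5 * 0.7314
= 2.7266


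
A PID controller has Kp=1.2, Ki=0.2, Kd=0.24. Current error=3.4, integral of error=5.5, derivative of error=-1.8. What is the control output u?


u = Kp*e + Ki*int(e) + Kd*de/dt
= 1.2*3.4 + 0.2*5.5 + 0.24*(-1.8)
= 4.08 + 1.1 + -0.432
= 4.748


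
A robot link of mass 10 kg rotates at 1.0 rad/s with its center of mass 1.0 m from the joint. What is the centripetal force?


F = m * omega^2 * r
= 10 * 1.0^2 * 1.0
= 10 * 1.0 * 1.0
= 10.0 N


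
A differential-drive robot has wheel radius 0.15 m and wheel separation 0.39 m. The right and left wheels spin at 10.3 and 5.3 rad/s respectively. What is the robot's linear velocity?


vR = r*wR = 0.15*10.3 = 1.545 m/s
vL = r*wL = 0.15*5.3 = 0.795 m/s
v = (vR+vL)/2 = 1.17 m/s
omega = (vR-vL)/L = 1.9231 rad/s
linear velocity = 1.17 m/s


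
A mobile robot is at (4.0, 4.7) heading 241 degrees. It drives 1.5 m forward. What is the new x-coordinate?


x_new = x0 + d*cos(theta)
= 4.0 + 1.5*cos(241)
= 4.0 + -0.7272
= 3.2728


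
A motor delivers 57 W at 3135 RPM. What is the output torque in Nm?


omega = 3135 * 2*pi/60 = 328.2964 rad/s
tau = P / omega = 57 / 328.2964
= 0.1736 Nm


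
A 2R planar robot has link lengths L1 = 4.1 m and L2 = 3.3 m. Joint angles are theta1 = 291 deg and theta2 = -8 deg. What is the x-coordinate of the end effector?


Convert angles to radians: theta1 = 5.0789, theta2 = -0.1396
x = L1*cos(theta1) + L2*cos(theta1+theta2)
x = 1.4693 + 0.7423
x = 2.2116


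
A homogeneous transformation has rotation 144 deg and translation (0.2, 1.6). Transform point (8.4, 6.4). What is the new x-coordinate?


x' = cos(theta)*px - sin(theta)*py + tx
= -0.809*8.4 - 0.5878*6.4 + 0.2
= -10.3576


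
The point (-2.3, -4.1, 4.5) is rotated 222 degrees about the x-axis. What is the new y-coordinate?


Rotation about x-axis: y' = y*cos(theta) - z*sin(theta)
= -4.1 * -0.7431 - 4.5 * -0.6691
= 6.058


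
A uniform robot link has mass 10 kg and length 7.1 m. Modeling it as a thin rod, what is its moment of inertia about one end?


I = (1/3) * m * L^2
= (1/3) * 10 * 7.1^2
= 0.333333 * 10 * 50.41
= 168.0333 kg*m^2


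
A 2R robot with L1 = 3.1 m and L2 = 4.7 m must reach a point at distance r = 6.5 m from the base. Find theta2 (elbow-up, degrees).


cos(theta2) = (r^2 - L1^2 - L2^2) / (2*L1*L2)
cos(theta2) = (42.25 - 9.61 - 22.09) / 29.14
cos(theta2) = 0.362045
theta2 = 68.7741 degrees


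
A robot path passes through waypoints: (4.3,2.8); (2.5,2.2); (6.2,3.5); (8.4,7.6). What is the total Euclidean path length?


Segment lengths:
  seg1 = sqrt((-1.8)^2 + (-0.6)^2) = 1.8974
  seg2 = sqrt((3.7)^2 + (1.3)^2) = 3.9217
  seg3 = sqrt((2.2)^2 + (4.1)^2) = 4.653
Total = 10.4721


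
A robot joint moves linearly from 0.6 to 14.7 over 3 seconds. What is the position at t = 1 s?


s = t/T = 1/3 = 0.3333
p(t) = p0 + (pf-p0)*s
= 0.6 + (14.7 - 0.6) * 0.3333
= 5.3


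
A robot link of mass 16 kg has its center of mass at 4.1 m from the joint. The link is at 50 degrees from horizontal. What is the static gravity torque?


tau = m*g*L*cos(angle)
= 16 * 9.81 * 4.1 * cos(50 deg)
= 16 * 9.81 * 4.1 * 0.6428
= 413.657 Nm


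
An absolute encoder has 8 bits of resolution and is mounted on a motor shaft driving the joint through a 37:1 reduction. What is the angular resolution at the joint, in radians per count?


counts = 2^8 = 256
effective counts at joint = 256 * 37 = 9472
resolution = 2*pi / 9472
= 6.6334e-04 rad/count


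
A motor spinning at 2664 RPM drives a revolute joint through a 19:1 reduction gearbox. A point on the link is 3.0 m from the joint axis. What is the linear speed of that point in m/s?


omega_motor = 2664 * 2*pi/60 = 278.9734 rad/s
omega_joint = omega_motor / 19 = 14.6828 rad/s
v = omega_joint * r = 14.6828 * 3.0
= 44.0484 m/s


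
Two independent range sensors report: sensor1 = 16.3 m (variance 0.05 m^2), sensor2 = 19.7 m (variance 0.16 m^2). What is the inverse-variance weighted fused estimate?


w1 = (1/var1) / (1/var1 + 1/var2)
   = 20.0 / (20.0 + 6.25) = 0.7619
w2 = 1 - w1 = 0.2381
fused = w1*s1 + w2*s2 = 12.419 + 4.6905
= 17.1095 m


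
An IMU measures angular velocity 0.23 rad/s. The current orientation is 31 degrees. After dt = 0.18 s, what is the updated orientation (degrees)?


delta_theta = w * dt = 0.23 * 0.18 = 0.0414 rad
= 2.372 deg
theta_new = 31 + 2.372 = 33.372 deg


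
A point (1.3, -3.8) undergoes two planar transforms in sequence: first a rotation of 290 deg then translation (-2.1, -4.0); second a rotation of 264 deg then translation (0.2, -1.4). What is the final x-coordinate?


After transform 1:
x1 = cos(290)*1.3 - sin(290)*-3.8 + -2.1 = -5.2262
y1 = sin(290)*1.3 + cos(290)*-3.8 + -4.0 = -6.5213
After transform 2:
x2 = cos(264)*-5.2262 - sin(264)*-6.5213 + 0.2
= -5.7393


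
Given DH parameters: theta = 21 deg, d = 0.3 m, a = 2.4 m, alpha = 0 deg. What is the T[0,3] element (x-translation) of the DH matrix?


T[0,3] = a * cos(theta)
= 2.4 * cos(21 deg)
= 2.4 * 0.9336
= 2.2406


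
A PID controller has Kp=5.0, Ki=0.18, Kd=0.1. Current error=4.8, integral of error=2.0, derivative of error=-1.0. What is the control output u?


u = Kp*e + Ki*int(e) + Kd*de/dt
= 5.0*4.8 + 0.18*2.0 + 0.1*(-1.0)
= 24.0 + 0.36 + -0.1
= 24.26


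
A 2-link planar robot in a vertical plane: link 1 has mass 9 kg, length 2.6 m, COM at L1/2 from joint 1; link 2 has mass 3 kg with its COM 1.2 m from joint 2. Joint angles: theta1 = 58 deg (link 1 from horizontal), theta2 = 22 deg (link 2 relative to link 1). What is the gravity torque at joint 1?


Horizontal distance from joint 1 to link-1 COM:
  x_c1 = (L1/2)*cos(t1) = 1.3 * 0.5299 = 0.6889 m
Horizontal distance from joint 1 to link-2 COM:
  x_c2 = L1*cos(t1) + Lc2*cos(t1+t2)
       = 2.6*0.5299 + 1.2*0.1736 = 1.5862 m
tau1 = m1*g*x_c1 + m2*g*x_c2
     = 9*9.81*0.6889 + 3*9.81*1.5862
     = 60.8225 + 46.6809
     = 107.5035 Nm


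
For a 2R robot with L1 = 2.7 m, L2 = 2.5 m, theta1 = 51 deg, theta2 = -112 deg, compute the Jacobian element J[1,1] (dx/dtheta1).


J[1,1] = -L1*sin(t1) - L2*sin(t1+t2)
= -2.7*sin(51) - 2.5*sin(-61)
= 0.0883


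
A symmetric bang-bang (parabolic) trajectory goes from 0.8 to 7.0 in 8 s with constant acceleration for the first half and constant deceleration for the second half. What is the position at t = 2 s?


Symmetric rest-to-rest: each phase covers (pf-p0)/2 in time T/2. 0.5*a*(T/2)^2 = (pf-p0)/2 => a = 4*(pf-p0)/T^2
a = 4*(7.0-0.8)/8^2 = 0.3875
t = 2 is in the acceleration phase (t <= T/2).
p = p0 + 0.5*a*t^2 = 0.8 + 0.5*0.3875*2^2
= 1.575


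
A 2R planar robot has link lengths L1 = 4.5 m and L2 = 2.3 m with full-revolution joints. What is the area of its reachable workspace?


r_max = L1 + L2 = 6.8 m
r_min = |L1 - L2| = 2.2 m
Area = pi*(r_max^2 - r_min^2)
= pi*(46.24 - 4.84)
= pi * 41.4
= 130.0619 m^2


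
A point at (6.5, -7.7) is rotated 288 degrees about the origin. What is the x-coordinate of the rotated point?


x' = x*cos(theta) - y*sin(theta)
cos(288 deg) = 0.309, sin(288 deg) = -0.9511
x' = 6.5 * 0.309 - -7.7 * -0.9511
= 2.0086 - 7.3231
= -5.3145


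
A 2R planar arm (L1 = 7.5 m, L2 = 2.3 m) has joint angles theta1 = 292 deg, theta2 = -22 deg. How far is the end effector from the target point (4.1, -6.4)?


End effector via forward kinematics:
x = L1*cos(t1) + L2*cos(t1+t2) = 2.8095
y = L1*sin(t1) + L2*sin(t1+t2) = -9.2539
Distance to target:
d = sqrt((4.1 - 2.8095)^2 + (-6.4 - -9.2539)^2)
= sqrt(1.6653 + 8.1446)
= 3.1321 m
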